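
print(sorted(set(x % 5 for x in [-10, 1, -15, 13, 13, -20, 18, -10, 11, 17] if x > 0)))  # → [1, 2, 3]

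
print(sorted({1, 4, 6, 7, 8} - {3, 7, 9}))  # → [1, 4, 6, 8]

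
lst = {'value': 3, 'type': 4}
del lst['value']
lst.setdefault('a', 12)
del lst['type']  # {'a': 12}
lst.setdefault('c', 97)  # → 97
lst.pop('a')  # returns 12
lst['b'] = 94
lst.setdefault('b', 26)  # 94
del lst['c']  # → {'b': 94}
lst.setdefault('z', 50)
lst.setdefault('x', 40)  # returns 40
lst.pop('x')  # 40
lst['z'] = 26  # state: {'b': 94, 'z': 26}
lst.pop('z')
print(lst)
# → {'b': 94}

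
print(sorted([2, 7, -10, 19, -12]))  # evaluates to [-12, -10, 2, 7, 19]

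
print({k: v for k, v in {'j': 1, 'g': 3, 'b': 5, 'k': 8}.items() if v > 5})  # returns {'k': 8}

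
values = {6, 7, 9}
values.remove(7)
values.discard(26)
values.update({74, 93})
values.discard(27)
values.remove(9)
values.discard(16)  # {6, 74, 93}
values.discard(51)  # {6, 74, 93}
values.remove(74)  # {6, 93}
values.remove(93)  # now {6}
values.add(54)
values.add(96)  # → {6, 54, 96}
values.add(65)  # {6, 54, 65, 96}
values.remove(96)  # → {6, 54, 65}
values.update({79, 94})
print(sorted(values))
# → [6, 54, 65, 79, 94]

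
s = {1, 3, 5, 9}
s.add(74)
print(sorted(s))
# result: [1, 3, 5, 9, 74]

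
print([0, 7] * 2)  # [0, 7, 0, 7]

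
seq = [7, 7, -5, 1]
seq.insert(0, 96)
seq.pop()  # 1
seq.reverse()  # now [-5, 7, 7, 96]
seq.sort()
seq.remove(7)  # [-5, 7, 96]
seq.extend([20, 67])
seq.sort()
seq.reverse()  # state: [96, 67, 20, 7, -5]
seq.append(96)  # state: [96, 67, 20, 7, -5, 96]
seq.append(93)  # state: [96, 67, 20, 7, -5, 96, 93]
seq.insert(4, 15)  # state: [96, 67, 20, 7, 15, -5, 96, 93]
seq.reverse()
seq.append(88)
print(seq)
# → [93, 96, -5, 15, 7, 20, 67, 96, 88]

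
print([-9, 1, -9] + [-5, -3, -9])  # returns [-9, 1, -9, -5, -3, -9]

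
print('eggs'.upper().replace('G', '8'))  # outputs E88S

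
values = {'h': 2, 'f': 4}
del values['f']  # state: {'h': 2}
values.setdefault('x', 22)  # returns 22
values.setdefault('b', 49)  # 49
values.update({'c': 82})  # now {'h': 2, 'x': 22, 'b': 49, 'c': 82}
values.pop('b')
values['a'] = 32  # {'h': 2, 'x': 22, 'c': 82, 'a': 32}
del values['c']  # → {'h': 2, 'x': 22, 'a': 32}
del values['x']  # {'h': 2, 'a': 32}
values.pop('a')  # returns 32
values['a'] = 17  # {'h': 2, 'a': 17}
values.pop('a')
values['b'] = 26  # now {'h': 2, 'b': 26}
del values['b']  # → {'h': 2}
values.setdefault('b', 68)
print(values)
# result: {'h': 2, 'b': 68}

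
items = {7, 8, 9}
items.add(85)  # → {7, 8, 9, 85}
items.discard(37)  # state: {7, 8, 9, 85}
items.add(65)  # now {7, 8, 9, 65, 85}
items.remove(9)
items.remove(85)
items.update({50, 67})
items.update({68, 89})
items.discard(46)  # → {7, 8, 50, 65, 67, 68, 89}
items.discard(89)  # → {7, 8, 50, 65, 67, 68}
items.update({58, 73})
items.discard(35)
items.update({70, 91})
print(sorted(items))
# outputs [7, 8, 50, 58, 65, 67, 68, 70, 73, 91]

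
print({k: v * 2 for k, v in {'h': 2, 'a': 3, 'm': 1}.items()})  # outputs {'h': 4, 'a': 6, 'm': 2}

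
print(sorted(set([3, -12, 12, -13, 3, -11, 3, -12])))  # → [-13, -12, -11, 3, 12]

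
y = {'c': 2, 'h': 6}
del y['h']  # {'c': 2}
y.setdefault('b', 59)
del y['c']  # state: {'b': 59}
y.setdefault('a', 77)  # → 77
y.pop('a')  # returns 77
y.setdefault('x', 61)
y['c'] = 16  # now {'b': 59, 'x': 61, 'c': 16}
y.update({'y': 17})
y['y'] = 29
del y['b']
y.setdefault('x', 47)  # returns 61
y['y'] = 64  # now {'x': 61, 'c': 16, 'y': 64}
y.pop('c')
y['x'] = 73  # {'x': 73, 'y': 64}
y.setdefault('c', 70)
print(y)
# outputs {'x': 73, 'y': 64, 'c': 70}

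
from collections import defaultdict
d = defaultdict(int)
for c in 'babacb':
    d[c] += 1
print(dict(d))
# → {'b': 3, 'a': 2, 'c': 1}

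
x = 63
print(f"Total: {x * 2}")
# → Total: 126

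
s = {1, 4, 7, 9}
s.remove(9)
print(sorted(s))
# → [1, 4, 7]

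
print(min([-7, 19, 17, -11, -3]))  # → -11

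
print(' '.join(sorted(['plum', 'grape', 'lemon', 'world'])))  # grape lemon plum world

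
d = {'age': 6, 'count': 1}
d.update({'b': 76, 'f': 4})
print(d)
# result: {'age': 6, 'count': 1, 'b': 76, 'f': 4}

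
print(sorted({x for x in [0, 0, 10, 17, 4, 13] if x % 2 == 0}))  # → [0, 4, 10]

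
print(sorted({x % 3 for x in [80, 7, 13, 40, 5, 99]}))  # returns [0, 1, 2]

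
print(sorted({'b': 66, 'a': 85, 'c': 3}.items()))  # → [('a', 85), ('b', 66), ('c', 3)]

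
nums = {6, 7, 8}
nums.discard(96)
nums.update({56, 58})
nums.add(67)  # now {6, 7, 8, 56, 58, 67}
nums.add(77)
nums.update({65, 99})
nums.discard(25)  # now {6, 7, 8, 56, 58, 65, 67, 77, 99}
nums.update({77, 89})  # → {6, 7, 8, 56, 58, 65, 67, 77, 89, 99}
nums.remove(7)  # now {6, 8, 56, 58, 65, 67, 77, 89, 99}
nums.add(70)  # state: {6, 8, 56, 58, 65, 67, 70, 77, 89, 99}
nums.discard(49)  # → {6, 8, 56, 58, 65, 67, 70, 77, 89, 99}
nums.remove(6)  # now {8, 56, 58, 65, 67, 70, 77, 89, 99}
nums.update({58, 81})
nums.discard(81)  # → {8, 56, 58, 65, 67, 70, 77, 89, 99}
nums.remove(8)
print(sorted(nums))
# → [56, 58, 65, 67, 70, 77, 89, 99]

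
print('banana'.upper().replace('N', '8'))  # BA8A8A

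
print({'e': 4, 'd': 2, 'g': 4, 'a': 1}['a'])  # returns 1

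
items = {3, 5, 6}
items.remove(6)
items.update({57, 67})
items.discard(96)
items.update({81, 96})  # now {3, 5, 57, 67, 81, 96}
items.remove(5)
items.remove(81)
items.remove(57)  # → {3, 67, 96}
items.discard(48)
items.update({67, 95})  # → {3, 67, 95, 96}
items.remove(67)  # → {3, 95, 96}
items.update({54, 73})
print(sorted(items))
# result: [3, 54, 73, 95, 96]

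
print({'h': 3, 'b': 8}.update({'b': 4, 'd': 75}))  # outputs None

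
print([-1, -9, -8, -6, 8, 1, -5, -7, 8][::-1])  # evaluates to [8, -7, -5, 1, 8, -6, -8, -9, -1]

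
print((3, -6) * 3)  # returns (3, -6, 3, -6, 3, -6)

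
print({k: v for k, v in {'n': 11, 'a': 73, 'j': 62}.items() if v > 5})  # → {'n': 11, 'a': 73, 'j': 62}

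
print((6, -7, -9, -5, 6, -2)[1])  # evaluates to -7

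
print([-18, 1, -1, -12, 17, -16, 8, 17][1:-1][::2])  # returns [1, -12, -16]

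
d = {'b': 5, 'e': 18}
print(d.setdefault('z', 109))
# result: 109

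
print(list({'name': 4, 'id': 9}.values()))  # [4, 9]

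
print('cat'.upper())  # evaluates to CAT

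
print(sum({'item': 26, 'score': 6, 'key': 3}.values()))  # 35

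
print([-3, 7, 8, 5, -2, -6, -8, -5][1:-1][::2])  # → [7, 5, -6]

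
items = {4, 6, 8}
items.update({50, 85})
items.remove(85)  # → {4, 6, 8, 50}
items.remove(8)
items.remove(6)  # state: {4, 50}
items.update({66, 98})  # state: {4, 50, 66, 98}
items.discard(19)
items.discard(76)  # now {4, 50, 66, 98}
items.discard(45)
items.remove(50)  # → {4, 66, 98}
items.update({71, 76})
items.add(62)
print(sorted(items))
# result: [4, 62, 66, 71, 76, 98]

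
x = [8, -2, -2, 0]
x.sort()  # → [-2, -2, 0, 8]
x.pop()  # 8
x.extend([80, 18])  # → [-2, -2, 0, 80, 18]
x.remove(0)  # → [-2, -2, 80, 18]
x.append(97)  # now [-2, -2, 80, 18, 97]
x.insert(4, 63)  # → [-2, -2, 80, 18, 63, 97]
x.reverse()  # [97, 63, 18, 80, -2, -2]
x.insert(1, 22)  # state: [97, 22, 63, 18, 80, -2, -2]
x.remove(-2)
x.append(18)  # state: [97, 22, 63, 18, 80, -2, 18]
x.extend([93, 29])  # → [97, 22, 63, 18, 80, -2, 18, 93, 29]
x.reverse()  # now [29, 93, 18, -2, 80, 18, 63, 22, 97]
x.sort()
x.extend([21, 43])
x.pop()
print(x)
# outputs [-2, 18, 18, 22, 29, 63, 80, 93, 97, 21]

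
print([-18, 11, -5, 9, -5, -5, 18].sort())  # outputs None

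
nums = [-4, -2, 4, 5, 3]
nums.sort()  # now [-4, -2, 3, 4, 5]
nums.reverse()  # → [5, 4, 3, -2, -4]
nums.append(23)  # [5, 4, 3, -2, -4, 23]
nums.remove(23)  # [5, 4, 3, -2, -4]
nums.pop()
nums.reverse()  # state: [-2, 3, 4, 5]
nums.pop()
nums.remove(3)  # [-2, 4]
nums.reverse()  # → [4, -2]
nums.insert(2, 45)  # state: [4, -2, 45]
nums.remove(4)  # [-2, 45]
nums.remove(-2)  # [45]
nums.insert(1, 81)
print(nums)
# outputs [45, 81]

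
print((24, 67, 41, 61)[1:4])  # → (67, 41, 61)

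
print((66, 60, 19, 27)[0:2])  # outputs (66, 60)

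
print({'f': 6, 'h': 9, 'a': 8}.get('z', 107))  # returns 107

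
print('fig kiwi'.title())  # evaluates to Fig Kiwi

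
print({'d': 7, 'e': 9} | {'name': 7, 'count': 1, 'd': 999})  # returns {'d': 999, 'e': 9, 'name': 7, 'count': 1}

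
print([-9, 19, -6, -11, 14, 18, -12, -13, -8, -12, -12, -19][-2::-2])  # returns [-12, -8, -12, 14, -6, -9]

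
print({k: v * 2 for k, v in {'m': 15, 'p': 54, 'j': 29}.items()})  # {'m': 30, 'p': 108, 'j': 58}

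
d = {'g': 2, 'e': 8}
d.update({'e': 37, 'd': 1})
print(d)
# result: {'g': 2, 'e': 37, 'd': 1}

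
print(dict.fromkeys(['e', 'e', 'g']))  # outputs {'e': None, 'g': None}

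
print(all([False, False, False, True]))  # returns False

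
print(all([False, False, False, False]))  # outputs False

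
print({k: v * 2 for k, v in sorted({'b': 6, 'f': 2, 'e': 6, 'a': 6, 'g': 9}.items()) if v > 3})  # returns {'a': 12, 'b': 12, 'e': 12, 'g': 18}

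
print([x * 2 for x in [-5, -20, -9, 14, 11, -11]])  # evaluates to [-10, -40, -18, 28, 22, -22]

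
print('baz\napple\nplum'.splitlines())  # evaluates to ['baz', 'apple', 'plum']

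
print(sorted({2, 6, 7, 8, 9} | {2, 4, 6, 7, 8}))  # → [2, 4, 6, 7, 8, 9]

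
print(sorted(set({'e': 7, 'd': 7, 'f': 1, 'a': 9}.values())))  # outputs [1, 7, 9]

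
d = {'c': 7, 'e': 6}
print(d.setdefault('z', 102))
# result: 102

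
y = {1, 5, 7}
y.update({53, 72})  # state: {1, 5, 7, 53, 72}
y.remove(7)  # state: {1, 5, 53, 72}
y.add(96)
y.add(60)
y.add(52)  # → {1, 5, 52, 53, 60, 72, 96}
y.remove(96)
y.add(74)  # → {1, 5, 52, 53, 60, 72, 74}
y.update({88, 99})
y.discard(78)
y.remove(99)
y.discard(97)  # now {1, 5, 52, 53, 60, 72, 74, 88}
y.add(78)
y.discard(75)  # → {1, 5, 52, 53, 60, 72, 74, 78, 88}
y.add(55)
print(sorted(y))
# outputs [1, 5, 52, 53, 55, 60, 72, 74, 78, 88]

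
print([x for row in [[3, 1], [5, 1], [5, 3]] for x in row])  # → [3, 1, 5, 1, 5, 3]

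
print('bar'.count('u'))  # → 0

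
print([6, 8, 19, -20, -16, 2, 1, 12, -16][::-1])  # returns [-16, 12, 1, 2, -16, -20, 19, 8, 6]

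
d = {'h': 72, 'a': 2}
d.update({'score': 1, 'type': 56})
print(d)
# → {'h': 72, 'a': 2, 'score': 1, 'type': 56}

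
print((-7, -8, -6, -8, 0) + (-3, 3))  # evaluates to (-7, -8, -6, -8, 0, -3, 3)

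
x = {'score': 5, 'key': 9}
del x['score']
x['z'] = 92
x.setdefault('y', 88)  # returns 88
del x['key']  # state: {'z': 92, 'y': 88}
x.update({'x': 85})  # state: {'z': 92, 'y': 88, 'x': 85}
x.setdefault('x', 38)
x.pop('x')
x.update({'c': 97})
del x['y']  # {'z': 92, 'c': 97}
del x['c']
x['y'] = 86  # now {'z': 92, 'y': 86}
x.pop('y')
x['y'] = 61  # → {'z': 92, 'y': 61}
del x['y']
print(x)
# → {'z': 92}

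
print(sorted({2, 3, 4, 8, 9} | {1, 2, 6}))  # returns [1, 2, 3, 4, 6, 8, 9]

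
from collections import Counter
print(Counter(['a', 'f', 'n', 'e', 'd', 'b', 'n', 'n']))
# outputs Counter({'n': 3, 'a': 1, 'f': 1, 'e': 1, 'd': 1, 'b': 1})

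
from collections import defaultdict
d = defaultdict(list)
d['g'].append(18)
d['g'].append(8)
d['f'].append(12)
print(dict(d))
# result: {'g': [18, 8], 'f': [12]}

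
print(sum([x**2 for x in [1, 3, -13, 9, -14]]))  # 456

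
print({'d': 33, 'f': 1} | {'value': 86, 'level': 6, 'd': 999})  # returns {'d': 999, 'f': 1, 'value': 86, 'level': 6}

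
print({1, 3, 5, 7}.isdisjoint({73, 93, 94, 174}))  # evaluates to True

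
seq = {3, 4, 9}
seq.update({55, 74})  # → {3, 4, 9, 55, 74}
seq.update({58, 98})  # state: {3, 4, 9, 55, 58, 74, 98}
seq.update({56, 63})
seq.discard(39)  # {3, 4, 9, 55, 56, 58, 63, 74, 98}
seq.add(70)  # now {3, 4, 9, 55, 56, 58, 63, 70, 74, 98}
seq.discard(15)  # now {3, 4, 9, 55, 56, 58, 63, 70, 74, 98}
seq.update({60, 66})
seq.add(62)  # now {3, 4, 9, 55, 56, 58, 60, 62, 63, 66, 70, 74, 98}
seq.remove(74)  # {3, 4, 9, 55, 56, 58, 60, 62, 63, 66, 70, 98}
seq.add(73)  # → {3, 4, 9, 55, 56, 58, 60, 62, 63, 66, 70, 73, 98}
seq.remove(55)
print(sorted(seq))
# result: [3, 4, 9, 56, 58, 60, 62, 63, 66, 70, 73, 98]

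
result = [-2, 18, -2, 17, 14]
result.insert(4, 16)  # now [-2, 18, -2, 17, 16, 14]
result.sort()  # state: [-2, -2, 14, 16, 17, 18]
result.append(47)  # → [-2, -2, 14, 16, 17, 18, 47]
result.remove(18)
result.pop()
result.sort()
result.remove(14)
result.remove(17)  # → [-2, -2, 16]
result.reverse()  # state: [16, -2, -2]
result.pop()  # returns -2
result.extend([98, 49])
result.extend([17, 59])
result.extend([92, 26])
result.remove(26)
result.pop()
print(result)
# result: [16, -2, 98, 49, 17, 59]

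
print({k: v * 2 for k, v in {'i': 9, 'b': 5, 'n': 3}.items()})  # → {'i': 18, 'b': 10, 'n': 6}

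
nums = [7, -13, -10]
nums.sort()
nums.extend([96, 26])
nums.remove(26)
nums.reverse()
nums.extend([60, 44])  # [96, 7, -10, -13, 60, 44]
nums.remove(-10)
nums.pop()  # 44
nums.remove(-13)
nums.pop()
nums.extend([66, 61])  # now [96, 7, 66, 61]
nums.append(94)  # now [96, 7, 66, 61, 94]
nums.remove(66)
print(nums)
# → [96, 7, 61, 94]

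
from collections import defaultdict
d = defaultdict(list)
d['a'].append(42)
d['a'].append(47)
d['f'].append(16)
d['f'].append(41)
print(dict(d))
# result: {'a': [42, 47], 'f': [16, 41]}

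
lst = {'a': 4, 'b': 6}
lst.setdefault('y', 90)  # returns 90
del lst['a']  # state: {'b': 6, 'y': 90}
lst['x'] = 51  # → {'b': 6, 'y': 90, 'x': 51}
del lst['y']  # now {'b': 6, 'x': 51}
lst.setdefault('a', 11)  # 11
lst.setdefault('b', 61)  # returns 6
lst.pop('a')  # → 11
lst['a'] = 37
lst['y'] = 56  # {'b': 6, 'x': 51, 'a': 37, 'y': 56}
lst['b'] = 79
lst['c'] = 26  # {'b': 79, 'x': 51, 'a': 37, 'y': 56, 'c': 26}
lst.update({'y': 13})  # {'b': 79, 'x': 51, 'a': 37, 'y': 13, 'c': 26}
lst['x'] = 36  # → {'b': 79, 'x': 36, 'a': 37, 'y': 13, 'c': 26}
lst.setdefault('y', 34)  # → 13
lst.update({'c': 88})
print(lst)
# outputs {'b': 79, 'x': 36, 'a': 37, 'y': 13, 'c': 88}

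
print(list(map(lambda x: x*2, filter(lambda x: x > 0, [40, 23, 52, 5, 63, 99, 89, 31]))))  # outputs [80, 46, 104, 10, 126, 198, 178, 62]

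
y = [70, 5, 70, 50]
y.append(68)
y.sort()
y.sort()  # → [5, 50, 68, 70, 70]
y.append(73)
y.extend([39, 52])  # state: [5, 50, 68, 70, 70, 73, 39, 52]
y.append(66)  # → [5, 50, 68, 70, 70, 73, 39, 52, 66]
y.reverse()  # [66, 52, 39, 73, 70, 70, 68, 50, 5]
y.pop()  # 5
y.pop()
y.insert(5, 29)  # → [66, 52, 39, 73, 70, 29, 70, 68]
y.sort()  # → [29, 39, 52, 66, 68, 70, 70, 73]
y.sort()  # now [29, 39, 52, 66, 68, 70, 70, 73]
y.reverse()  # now [73, 70, 70, 68, 66, 52, 39, 29]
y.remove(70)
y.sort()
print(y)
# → [29, 39, 52, 66, 68, 70, 73]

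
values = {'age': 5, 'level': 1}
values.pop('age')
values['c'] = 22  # {'level': 1, 'c': 22}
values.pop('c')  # 22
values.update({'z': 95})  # {'level': 1, 'z': 95}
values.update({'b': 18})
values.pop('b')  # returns 18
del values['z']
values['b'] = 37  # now {'level': 1, 'b': 37}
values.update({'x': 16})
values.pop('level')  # 1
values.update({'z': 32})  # {'b': 37, 'x': 16, 'z': 32}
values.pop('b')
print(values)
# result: {'x': 16, 'z': 32}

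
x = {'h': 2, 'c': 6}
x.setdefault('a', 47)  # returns 47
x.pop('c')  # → 6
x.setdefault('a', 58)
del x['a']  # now {'h': 2}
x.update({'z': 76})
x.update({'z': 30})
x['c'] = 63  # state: {'h': 2, 'z': 30, 'c': 63}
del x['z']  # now {'h': 2, 'c': 63}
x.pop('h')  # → 2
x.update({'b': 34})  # {'c': 63, 'b': 34}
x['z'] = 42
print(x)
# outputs {'c': 63, 'b': 34, 'z': 42}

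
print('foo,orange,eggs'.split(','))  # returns ['foo', 'orange', 'eggs']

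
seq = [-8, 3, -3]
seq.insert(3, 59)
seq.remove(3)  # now [-8, -3, 59]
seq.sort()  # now [-8, -3, 59]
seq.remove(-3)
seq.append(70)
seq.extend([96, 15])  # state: [-8, 59, 70, 96, 15]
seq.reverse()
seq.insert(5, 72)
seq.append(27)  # [15, 96, 70, 59, -8, 72, 27]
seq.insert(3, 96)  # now [15, 96, 70, 96, 59, -8, 72, 27]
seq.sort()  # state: [-8, 15, 27, 59, 70, 72, 96, 96]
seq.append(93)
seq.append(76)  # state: [-8, 15, 27, 59, 70, 72, 96, 96, 93, 76]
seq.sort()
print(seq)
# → [-8, 15, 27, 59, 70, 72, 76, 93, 96, 96]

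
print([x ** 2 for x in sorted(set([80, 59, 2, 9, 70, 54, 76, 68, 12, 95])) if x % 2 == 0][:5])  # [4, 144, 2916, 4624, 4900]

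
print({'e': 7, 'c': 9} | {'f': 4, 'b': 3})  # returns {'e': 7, 'c': 9, 'f': 4, 'b': 3}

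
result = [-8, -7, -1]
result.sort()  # [-8, -7, -1]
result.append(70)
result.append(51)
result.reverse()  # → [51, 70, -1, -7, -8]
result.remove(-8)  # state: [51, 70, -1, -7]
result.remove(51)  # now [70, -1, -7]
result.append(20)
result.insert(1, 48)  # [70, 48, -1, -7, 20]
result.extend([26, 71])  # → [70, 48, -1, -7, 20, 26, 71]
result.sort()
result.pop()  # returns 71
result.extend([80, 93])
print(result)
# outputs [-7, -1, 20, 26, 48, 70, 80, 93]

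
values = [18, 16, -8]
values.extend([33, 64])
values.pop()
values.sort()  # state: [-8, 16, 18, 33]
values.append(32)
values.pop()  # 32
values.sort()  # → [-8, 16, 18, 33]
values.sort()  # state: [-8, 16, 18, 33]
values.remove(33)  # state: [-8, 16, 18]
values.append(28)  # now [-8, 16, 18, 28]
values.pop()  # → 28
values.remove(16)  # [-8, 18]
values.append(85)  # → [-8, 18, 85]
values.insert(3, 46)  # [-8, 18, 85, 46]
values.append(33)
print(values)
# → [-8, 18, 85, 46, 33]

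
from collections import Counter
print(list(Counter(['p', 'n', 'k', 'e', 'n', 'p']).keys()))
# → ['p', 'n', 'k', 'e']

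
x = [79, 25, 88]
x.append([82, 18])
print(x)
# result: [79, 25, 88, [82, 18]]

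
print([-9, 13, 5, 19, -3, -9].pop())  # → -9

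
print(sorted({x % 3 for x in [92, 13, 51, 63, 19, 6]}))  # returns [0, 1, 2]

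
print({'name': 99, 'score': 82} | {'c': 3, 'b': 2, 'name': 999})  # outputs {'name': 999, 'score': 82, 'c': 3, 'b': 2}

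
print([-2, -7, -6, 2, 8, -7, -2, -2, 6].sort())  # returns None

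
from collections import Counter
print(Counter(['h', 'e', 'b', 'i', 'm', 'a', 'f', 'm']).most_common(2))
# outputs [('m', 2), ('h', 1)]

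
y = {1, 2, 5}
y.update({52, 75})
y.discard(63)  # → {1, 2, 5, 52, 75}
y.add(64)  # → {1, 2, 5, 52, 64, 75}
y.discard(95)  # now {1, 2, 5, 52, 64, 75}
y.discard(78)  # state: {1, 2, 5, 52, 64, 75}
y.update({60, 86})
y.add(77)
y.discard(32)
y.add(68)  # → {1, 2, 5, 52, 60, 64, 68, 75, 77, 86}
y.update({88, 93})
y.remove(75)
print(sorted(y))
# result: [1, 2, 5, 52, 60, 64, 68, 77, 86, 88, 93]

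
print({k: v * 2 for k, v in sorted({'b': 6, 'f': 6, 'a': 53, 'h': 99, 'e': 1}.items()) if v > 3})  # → {'a': 106, 'b': 12, 'f': 12, 'h': 198}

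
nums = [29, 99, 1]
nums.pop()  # 1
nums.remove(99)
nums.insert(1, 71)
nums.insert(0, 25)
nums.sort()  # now [25, 29, 71]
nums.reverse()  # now [71, 29, 25]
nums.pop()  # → 25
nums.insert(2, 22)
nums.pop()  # 22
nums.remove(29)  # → [71]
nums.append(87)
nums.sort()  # [71, 87]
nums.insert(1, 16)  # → [71, 16, 87]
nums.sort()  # [16, 71, 87]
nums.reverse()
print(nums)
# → [87, 71, 16]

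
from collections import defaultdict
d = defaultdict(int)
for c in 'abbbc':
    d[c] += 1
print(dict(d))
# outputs {'a': 1, 'b': 3, 'c': 1}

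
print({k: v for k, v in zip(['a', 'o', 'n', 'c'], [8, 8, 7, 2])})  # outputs {'a': 8, 'o': 8, 'n': 7, 'c': 2}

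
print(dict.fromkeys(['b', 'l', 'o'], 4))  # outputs {'b': 4, 'l': 4, 'o': 4}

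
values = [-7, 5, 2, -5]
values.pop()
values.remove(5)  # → [-7, 2]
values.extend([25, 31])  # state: [-7, 2, 25, 31]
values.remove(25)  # [-7, 2, 31]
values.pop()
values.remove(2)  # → [-7]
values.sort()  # [-7]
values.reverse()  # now [-7]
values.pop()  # -7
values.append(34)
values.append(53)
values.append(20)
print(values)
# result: [34, 53, 20]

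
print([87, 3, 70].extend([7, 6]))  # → None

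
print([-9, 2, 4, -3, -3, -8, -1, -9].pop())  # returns -9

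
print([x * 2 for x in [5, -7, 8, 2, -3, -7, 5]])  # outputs [10, -14, 16, 4, -6, -14, 10]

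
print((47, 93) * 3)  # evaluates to (47, 93, 47, 93, 47, 93)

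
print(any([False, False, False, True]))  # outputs True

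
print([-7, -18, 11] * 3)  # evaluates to [-7, -18, 11, -7, -18, 11, -7, -18, 11]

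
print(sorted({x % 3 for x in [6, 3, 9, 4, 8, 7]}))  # [0, 1, 2]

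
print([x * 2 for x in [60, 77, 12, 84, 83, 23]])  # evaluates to [120, 154, 24, 168, 166, 46]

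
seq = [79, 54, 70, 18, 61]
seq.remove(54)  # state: [79, 70, 18, 61]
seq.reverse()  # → [61, 18, 70, 79]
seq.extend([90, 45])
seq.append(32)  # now [61, 18, 70, 79, 90, 45, 32]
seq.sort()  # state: [18, 32, 45, 61, 70, 79, 90]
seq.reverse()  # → [90, 79, 70, 61, 45, 32, 18]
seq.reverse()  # [18, 32, 45, 61, 70, 79, 90]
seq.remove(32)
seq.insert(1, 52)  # [18, 52, 45, 61, 70, 79, 90]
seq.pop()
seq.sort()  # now [18, 45, 52, 61, 70, 79]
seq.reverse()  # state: [79, 70, 61, 52, 45, 18]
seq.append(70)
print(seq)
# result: [79, 70, 61, 52, 45, 18, 70]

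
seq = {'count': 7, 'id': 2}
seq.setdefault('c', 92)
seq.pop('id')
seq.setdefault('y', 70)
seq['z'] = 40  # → {'count': 7, 'c': 92, 'y': 70, 'z': 40}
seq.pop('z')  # 40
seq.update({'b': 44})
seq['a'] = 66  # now {'count': 7, 'c': 92, 'y': 70, 'b': 44, 'a': 66}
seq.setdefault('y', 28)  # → 70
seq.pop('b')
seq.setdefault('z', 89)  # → 89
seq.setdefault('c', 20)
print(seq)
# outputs {'count': 7, 'c': 92, 'y': 70, 'a': 66, 'z': 89}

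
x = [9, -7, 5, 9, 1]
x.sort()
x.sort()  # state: [-7, 1, 5, 9, 9]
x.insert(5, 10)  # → [-7, 1, 5, 9, 9, 10]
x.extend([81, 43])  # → [-7, 1, 5, 9, 9, 10, 81, 43]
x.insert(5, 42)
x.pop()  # 43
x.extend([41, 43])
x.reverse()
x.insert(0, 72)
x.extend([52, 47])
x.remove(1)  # [72, 43, 41, 81, 10, 42, 9, 9, 5, -7, 52, 47]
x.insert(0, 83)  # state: [83, 72, 43, 41, 81, 10, 42, 9, 9, 5, -7, 52, 47]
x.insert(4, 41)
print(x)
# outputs [83, 72, 43, 41, 41, 81, 10, 42, 9, 9, 5, -7, 52, 47]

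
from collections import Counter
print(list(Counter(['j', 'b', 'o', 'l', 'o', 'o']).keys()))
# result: ['j', 'b', 'o', 'l']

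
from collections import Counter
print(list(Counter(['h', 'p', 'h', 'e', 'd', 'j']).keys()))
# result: ['h', 'p', 'e', 'd', 'j']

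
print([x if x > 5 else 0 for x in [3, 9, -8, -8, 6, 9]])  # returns [0, 9, 0, 0, 6, 9]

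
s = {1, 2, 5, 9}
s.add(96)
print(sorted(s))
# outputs [1, 2, 5, 9, 96]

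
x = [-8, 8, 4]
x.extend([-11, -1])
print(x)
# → [-8, 8, 4, -11, -1]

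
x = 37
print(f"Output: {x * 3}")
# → Output: 111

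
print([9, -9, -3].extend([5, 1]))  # None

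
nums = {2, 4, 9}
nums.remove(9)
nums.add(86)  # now {2, 4, 86}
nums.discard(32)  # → {2, 4, 86}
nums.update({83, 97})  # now {2, 4, 83, 86, 97}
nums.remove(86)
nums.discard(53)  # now {2, 4, 83, 97}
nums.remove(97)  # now {2, 4, 83}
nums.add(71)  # {2, 4, 71, 83}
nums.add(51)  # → {2, 4, 51, 71, 83}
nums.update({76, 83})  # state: {2, 4, 51, 71, 76, 83}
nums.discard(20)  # {2, 4, 51, 71, 76, 83}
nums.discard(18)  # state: {2, 4, 51, 71, 76, 83}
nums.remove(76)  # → {2, 4, 51, 71, 83}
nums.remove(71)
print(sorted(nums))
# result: [2, 4, 51, 83]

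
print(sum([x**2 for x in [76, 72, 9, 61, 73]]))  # 20091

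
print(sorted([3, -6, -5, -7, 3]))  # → [-7, -6, -5, 3, 3]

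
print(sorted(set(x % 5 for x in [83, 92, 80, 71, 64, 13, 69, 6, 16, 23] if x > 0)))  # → [0, 1, 2, 3, 4]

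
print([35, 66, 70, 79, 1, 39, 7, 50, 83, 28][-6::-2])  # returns [1, 70, 35]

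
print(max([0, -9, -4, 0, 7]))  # 7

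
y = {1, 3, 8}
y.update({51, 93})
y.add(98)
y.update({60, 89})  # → {1, 3, 8, 51, 60, 89, 93, 98}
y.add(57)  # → {1, 3, 8, 51, 57, 60, 89, 93, 98}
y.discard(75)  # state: {1, 3, 8, 51, 57, 60, 89, 93, 98}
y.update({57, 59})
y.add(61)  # {1, 3, 8, 51, 57, 59, 60, 61, 89, 93, 98}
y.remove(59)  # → {1, 3, 8, 51, 57, 60, 61, 89, 93, 98}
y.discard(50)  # {1, 3, 8, 51, 57, 60, 61, 89, 93, 98}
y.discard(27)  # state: {1, 3, 8, 51, 57, 60, 61, 89, 93, 98}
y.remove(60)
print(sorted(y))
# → [1, 3, 8, 51, 57, 61, 89, 93, 98]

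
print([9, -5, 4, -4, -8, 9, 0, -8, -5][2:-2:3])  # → [4, 9]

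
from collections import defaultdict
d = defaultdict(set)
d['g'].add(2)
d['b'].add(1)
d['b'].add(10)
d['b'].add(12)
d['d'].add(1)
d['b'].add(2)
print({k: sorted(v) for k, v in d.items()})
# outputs {'g': [2], 'b': [1, 2, 10, 12], 'd': [1]}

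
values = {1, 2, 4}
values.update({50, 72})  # {1, 2, 4, 50, 72}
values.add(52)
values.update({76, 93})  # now {1, 2, 4, 50, 52, 72, 76, 93}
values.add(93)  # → {1, 2, 4, 50, 52, 72, 76, 93}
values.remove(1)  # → {2, 4, 50, 52, 72, 76, 93}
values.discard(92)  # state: {2, 4, 50, 52, 72, 76, 93}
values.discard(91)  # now {2, 4, 50, 52, 72, 76, 93}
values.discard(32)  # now {2, 4, 50, 52, 72, 76, 93}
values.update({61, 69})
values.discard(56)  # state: {2, 4, 50, 52, 61, 69, 72, 76, 93}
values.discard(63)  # {2, 4, 50, 52, 61, 69, 72, 76, 93}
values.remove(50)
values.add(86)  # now {2, 4, 52, 61, 69, 72, 76, 86, 93}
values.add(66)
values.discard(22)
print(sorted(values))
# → [2, 4, 52, 61, 66, 69, 72, 76, 86, 93]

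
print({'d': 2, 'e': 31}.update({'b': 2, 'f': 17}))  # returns None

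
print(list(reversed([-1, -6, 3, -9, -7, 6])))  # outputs [6, -7, -9, 3, -6, -1]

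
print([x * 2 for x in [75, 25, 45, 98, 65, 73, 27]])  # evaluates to [150, 50, 90, 196, 130, 146, 54]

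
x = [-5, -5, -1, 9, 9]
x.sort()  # [-5, -5, -1, 9, 9]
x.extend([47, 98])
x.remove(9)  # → [-5, -5, -1, 9, 47, 98]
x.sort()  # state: [-5, -5, -1, 9, 47, 98]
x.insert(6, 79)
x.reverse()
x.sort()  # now [-5, -5, -1, 9, 47, 79, 98]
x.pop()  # 98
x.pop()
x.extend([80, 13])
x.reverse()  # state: [13, 80, 47, 9, -1, -5, -5]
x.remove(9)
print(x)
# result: [13, 80, 47, -1, -5, -5]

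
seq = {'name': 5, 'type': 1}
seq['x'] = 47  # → {'name': 5, 'type': 1, 'x': 47}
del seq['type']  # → {'name': 5, 'x': 47}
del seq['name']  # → {'x': 47}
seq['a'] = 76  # {'x': 47, 'a': 76}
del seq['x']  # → {'a': 76}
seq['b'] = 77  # {'a': 76, 'b': 77}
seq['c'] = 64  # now {'a': 76, 'b': 77, 'c': 64}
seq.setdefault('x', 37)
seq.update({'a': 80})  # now {'a': 80, 'b': 77, 'c': 64, 'x': 37}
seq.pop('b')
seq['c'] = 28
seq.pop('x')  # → 37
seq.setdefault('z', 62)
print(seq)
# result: {'a': 80, 'c': 28, 'z': 62}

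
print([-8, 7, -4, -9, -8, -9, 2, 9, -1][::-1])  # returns [-1, 9, 2, -9, -8, -9, -4, 7, -8]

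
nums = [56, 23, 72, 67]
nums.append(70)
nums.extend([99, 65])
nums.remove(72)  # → [56, 23, 67, 70, 99, 65]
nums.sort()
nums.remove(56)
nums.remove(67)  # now [23, 65, 70, 99]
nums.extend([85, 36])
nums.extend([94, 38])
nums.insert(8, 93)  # [23, 65, 70, 99, 85, 36, 94, 38, 93]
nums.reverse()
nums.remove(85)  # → [93, 38, 94, 36, 99, 70, 65, 23]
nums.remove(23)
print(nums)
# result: [93, 38, 94, 36, 99, 70, 65]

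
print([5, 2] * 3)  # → [5, 2, 5, 2, 5, 2]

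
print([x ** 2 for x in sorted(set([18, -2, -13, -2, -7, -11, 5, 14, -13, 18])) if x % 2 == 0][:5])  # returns [4, 196, 324]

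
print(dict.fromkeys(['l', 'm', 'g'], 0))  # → {'l': 0, 'm': 0, 'g': 0}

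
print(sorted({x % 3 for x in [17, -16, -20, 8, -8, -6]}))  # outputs [0, 1, 2]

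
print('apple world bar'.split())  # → ['apple', 'world', 'bar']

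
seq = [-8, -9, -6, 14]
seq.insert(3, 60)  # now [-8, -9, -6, 60, 14]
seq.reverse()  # [14, 60, -6, -9, -8]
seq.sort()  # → [-9, -8, -6, 14, 60]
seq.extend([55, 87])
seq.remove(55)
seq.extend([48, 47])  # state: [-9, -8, -6, 14, 60, 87, 48, 47]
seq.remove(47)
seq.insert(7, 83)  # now [-9, -8, -6, 14, 60, 87, 48, 83]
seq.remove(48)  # [-9, -8, -6, 14, 60, 87, 83]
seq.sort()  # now [-9, -8, -6, 14, 60, 83, 87]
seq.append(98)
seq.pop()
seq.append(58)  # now [-9, -8, -6, 14, 60, 83, 87, 58]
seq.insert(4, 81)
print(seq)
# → [-9, -8, -6, 14, 81, 60, 83, 87, 58]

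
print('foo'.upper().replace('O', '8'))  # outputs F88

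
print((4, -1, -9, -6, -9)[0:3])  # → (4, -1, -9)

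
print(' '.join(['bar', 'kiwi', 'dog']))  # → bar kiwi dog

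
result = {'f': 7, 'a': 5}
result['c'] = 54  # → {'f': 7, 'a': 5, 'c': 54}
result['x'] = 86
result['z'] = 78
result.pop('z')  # 78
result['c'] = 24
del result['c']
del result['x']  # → {'f': 7, 'a': 5}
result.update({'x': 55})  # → {'f': 7, 'a': 5, 'x': 55}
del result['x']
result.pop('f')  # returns 7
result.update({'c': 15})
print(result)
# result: {'a': 5, 'c': 15}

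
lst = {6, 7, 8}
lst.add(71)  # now {6, 7, 8, 71}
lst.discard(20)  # {6, 7, 8, 71}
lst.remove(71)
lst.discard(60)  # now {6, 7, 8}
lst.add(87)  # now {6, 7, 8, 87}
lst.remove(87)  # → {6, 7, 8}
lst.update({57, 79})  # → {6, 7, 8, 57, 79}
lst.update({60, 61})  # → {6, 7, 8, 57, 60, 61, 79}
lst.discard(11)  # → {6, 7, 8, 57, 60, 61, 79}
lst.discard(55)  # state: {6, 7, 8, 57, 60, 61, 79}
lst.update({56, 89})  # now {6, 7, 8, 56, 57, 60, 61, 79, 89}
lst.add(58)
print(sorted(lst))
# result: [6, 7, 8, 56, 57, 58, 60, 61, 79, 89]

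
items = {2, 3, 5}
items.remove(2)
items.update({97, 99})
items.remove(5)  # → {3, 97, 99}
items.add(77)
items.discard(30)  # {3, 77, 97, 99}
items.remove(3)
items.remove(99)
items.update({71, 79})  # {71, 77, 79, 97}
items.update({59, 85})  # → {59, 71, 77, 79, 85, 97}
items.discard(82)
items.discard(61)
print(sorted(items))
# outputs [59, 71, 77, 79, 85, 97]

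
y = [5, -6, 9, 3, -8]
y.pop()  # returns -8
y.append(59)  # [5, -6, 9, 3, 59]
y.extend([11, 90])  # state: [5, -6, 9, 3, 59, 11, 90]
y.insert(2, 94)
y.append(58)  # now [5, -6, 94, 9, 3, 59, 11, 90, 58]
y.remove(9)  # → [5, -6, 94, 3, 59, 11, 90, 58]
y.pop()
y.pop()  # 90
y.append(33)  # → [5, -6, 94, 3, 59, 11, 33]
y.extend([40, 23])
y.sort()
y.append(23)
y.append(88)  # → [-6, 3, 5, 11, 23, 33, 40, 59, 94, 23, 88]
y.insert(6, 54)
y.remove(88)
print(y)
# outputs [-6, 3, 5, 11, 23, 33, 54, 40, 59, 94, 23]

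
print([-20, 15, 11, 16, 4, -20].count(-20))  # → 2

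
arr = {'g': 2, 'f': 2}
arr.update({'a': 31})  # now {'g': 2, 'f': 2, 'a': 31}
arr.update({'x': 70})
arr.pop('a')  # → 31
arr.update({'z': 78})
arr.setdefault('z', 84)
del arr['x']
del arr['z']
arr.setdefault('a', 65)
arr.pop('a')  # 65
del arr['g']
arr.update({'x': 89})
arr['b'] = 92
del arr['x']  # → {'f': 2, 'b': 92}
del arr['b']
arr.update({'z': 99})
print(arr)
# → {'f': 2, 'z': 99}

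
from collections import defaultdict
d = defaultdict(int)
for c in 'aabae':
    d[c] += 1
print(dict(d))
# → {'a': 3, 'b': 1, 'e': 1}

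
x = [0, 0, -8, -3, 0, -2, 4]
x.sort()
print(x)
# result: [-8, -3, -2, 0, 0, 0, 4]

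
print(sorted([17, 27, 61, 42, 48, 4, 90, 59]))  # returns [4, 17, 27, 42, 48, 59, 61, 90]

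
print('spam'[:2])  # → sp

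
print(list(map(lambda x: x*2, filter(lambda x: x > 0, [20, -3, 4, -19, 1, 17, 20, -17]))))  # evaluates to [40, 8, 2, 34, 40]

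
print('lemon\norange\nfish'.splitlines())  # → ['lemon', 'orange', 'fish']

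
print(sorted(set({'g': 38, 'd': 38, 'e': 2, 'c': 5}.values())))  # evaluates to [2, 5, 38]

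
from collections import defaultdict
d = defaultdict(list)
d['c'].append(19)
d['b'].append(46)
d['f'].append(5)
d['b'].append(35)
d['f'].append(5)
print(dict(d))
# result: {'c': [19], 'b': [46, 35], 'f': [5, 5]}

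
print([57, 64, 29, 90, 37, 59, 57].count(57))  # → 2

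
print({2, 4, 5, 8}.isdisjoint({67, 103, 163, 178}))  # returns True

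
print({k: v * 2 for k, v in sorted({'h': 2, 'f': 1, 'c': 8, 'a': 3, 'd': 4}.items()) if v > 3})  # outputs {'c': 16, 'd': 8}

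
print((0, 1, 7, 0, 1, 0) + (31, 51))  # (0, 1, 7, 0, 1, 0, 31, 51)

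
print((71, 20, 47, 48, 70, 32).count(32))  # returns 1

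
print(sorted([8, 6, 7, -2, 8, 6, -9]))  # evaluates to [-9, -2, 6, 6, 7, 8, 8]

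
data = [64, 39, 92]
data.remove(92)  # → [64, 39]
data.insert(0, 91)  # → [91, 64, 39]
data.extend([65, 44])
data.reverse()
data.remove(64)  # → [44, 65, 39, 91]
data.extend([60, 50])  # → [44, 65, 39, 91, 60, 50]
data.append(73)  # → [44, 65, 39, 91, 60, 50, 73]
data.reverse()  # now [73, 50, 60, 91, 39, 65, 44]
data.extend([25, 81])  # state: [73, 50, 60, 91, 39, 65, 44, 25, 81]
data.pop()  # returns 81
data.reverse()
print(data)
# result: [25, 44, 65, 39, 91, 60, 50, 73]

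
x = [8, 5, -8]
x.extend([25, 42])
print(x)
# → [8, 5, -8, 25, 42]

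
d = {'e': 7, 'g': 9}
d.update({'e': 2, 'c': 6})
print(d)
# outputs {'e': 2, 'g': 9, 'c': 6}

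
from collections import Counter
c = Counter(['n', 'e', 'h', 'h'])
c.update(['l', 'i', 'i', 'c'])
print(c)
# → Counter({'h': 2, 'i': 2, 'n': 1, 'e': 1, 'l': 1, 'c': 1})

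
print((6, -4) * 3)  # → (6, -4, 6, -4, 6, -4)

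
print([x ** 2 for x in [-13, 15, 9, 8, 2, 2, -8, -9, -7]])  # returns [169, 225, 81, 64, 4, 4, 64, 81, 49]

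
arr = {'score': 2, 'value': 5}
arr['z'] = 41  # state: {'score': 2, 'value': 5, 'z': 41}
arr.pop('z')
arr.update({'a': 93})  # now {'score': 2, 'value': 5, 'a': 93}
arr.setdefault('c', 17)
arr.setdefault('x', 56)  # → 56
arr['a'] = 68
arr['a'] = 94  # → {'score': 2, 'value': 5, 'a': 94, 'c': 17, 'x': 56}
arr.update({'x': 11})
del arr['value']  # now {'score': 2, 'a': 94, 'c': 17, 'x': 11}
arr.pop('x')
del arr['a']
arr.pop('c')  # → 17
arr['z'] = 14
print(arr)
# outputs {'score': 2, 'z': 14}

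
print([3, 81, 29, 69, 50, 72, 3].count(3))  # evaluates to 2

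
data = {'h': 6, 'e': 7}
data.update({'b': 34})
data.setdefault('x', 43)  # 43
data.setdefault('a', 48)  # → 48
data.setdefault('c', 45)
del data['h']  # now {'e': 7, 'b': 34, 'x': 43, 'a': 48, 'c': 45}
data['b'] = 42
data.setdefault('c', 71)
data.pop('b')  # 42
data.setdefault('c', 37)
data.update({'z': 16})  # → {'e': 7, 'x': 43, 'a': 48, 'c': 45, 'z': 16}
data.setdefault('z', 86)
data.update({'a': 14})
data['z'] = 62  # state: {'e': 7, 'x': 43, 'a': 14, 'c': 45, 'z': 62}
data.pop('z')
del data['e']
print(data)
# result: {'x': 43, 'a': 14, 'c': 45}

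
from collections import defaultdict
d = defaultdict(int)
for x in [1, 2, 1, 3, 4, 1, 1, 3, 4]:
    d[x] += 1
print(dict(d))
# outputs {1: 4, 2: 1, 3: 2, 4: 2}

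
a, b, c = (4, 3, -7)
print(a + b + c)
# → 0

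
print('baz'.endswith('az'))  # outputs True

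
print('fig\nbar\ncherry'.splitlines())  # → ['fig', 'bar', 'cherry']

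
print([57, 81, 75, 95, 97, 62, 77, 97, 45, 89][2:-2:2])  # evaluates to [75, 97, 77]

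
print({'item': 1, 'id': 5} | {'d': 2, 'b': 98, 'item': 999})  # {'item': 999, 'id': 5, 'd': 2, 'b': 98}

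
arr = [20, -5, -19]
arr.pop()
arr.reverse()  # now [-5, 20]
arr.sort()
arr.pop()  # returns 20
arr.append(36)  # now [-5, 36]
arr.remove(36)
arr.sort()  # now [-5]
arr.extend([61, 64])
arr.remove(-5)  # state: [61, 64]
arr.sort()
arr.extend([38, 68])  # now [61, 64, 38, 68]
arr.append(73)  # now [61, 64, 38, 68, 73]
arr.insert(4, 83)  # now [61, 64, 38, 68, 83, 73]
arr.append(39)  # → [61, 64, 38, 68, 83, 73, 39]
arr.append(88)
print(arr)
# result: [61, 64, 38, 68, 83, 73, 39, 88]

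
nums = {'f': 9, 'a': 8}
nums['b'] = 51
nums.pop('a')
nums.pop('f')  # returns 9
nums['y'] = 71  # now {'b': 51, 'y': 71}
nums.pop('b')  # 51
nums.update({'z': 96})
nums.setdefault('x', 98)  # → 98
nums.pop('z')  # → 96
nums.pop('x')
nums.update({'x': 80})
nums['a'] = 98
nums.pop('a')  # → 98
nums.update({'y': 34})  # {'y': 34, 'x': 80}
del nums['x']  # {'y': 34}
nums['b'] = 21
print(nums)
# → {'y': 34, 'b': 21}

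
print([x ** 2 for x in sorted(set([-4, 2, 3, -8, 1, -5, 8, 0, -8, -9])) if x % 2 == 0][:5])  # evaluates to [64, 16, 0, 4, 64]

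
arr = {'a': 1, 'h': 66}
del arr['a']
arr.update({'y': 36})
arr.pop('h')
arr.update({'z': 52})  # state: {'y': 36, 'z': 52}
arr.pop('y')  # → 36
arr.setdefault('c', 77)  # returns 77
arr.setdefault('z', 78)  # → 52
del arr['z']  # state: {'c': 77}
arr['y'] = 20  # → {'c': 77, 'y': 20}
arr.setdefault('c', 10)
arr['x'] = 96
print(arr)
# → {'c': 77, 'y': 20, 'x': 96}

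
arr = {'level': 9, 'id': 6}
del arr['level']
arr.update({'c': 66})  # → {'id': 6, 'c': 66}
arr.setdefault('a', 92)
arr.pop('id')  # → 6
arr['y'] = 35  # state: {'c': 66, 'a': 92, 'y': 35}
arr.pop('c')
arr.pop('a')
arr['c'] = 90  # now {'y': 35, 'c': 90}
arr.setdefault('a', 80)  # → 80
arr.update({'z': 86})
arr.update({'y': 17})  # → {'y': 17, 'c': 90, 'a': 80, 'z': 86}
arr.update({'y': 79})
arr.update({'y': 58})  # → {'y': 58, 'c': 90, 'a': 80, 'z': 86}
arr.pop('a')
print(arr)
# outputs {'y': 58, 'c': 90, 'z': 86}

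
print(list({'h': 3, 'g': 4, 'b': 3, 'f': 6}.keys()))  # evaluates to ['h', 'g', 'b', 'f']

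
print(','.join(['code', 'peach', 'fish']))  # code,peach,fish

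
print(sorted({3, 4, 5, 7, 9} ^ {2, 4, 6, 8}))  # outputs [2, 3, 5, 6, 7, 8, 9]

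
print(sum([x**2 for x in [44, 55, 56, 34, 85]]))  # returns 16478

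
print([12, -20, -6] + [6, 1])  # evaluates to [12, -20, -6, 6, 1]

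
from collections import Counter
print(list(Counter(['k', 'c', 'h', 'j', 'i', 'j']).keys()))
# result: ['k', 'c', 'h', 'j', 'i']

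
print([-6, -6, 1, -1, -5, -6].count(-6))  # 3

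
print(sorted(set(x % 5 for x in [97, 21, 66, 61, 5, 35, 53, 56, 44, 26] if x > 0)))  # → [0, 1, 2, 3, 4]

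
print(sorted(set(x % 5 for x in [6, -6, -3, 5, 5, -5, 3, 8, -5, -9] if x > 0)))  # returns [0, 1, 3]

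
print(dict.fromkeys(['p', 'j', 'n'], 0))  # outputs {'p': 0, 'j': 0, 'n': 0}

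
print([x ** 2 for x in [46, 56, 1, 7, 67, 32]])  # [2116, 3136, 1, 49, 4489, 1024]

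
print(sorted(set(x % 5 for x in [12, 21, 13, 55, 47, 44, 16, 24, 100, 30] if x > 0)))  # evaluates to [0, 1, 2, 3, 4]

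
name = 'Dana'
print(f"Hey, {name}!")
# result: Hey, Dana!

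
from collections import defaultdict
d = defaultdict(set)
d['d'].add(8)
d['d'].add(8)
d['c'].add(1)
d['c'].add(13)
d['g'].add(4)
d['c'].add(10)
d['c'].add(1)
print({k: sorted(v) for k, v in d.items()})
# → {'d': [8], 'c': [1, 10, 13], 'g': [4]}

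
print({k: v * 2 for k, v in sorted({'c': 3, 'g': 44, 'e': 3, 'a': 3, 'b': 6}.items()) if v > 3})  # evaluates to {'b': 12, 'g': 88}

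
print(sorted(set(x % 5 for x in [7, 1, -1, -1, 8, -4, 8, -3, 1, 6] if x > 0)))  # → [1, 2, 3]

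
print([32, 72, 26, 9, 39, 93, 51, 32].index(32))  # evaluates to 0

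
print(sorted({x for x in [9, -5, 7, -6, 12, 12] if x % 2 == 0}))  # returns [-6, 12]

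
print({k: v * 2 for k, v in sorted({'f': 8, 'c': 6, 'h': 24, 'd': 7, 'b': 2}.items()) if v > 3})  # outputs {'c': 12, 'd': 14, 'f': 16, 'h': 48}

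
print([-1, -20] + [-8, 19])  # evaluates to [-1, -20, -8, 19]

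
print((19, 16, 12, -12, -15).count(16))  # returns 1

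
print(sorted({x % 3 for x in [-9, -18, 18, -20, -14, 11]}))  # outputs [0, 1, 2]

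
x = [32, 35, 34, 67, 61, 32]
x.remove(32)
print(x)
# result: [35, 34, 67, 61, 32]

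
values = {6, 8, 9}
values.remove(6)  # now {8, 9}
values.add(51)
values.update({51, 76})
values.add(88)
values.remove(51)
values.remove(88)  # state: {8, 9, 76}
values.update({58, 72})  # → {8, 9, 58, 72, 76}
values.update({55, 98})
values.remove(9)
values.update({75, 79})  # {8, 55, 58, 72, 75, 76, 79, 98}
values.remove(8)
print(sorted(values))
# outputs [55, 58, 72, 75, 76, 79, 98]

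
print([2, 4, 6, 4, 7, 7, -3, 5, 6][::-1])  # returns [6, 5, -3, 7, 7, 4, 6, 4, 2]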